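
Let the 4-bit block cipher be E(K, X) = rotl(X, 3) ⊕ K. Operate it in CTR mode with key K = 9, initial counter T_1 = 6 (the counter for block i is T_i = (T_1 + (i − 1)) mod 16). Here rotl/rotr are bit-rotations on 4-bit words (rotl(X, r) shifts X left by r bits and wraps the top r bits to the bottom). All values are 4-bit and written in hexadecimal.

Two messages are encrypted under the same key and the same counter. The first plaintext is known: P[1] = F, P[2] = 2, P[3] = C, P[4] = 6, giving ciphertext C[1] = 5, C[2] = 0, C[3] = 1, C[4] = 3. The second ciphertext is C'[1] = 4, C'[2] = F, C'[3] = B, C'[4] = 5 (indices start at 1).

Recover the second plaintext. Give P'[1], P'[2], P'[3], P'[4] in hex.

P'[1] = E, P'[2] = D, P'[3] = 6, P'[4] = 0

In CTR with a reused counter, both messages share the same keystream S_i, so C_i ⊕ C'_i = P_i ⊕ P'_i and thus P'_i = P_i ⊕ C_i ⊕ C'_i.
P'[1]: F ⊕ 5 ⊕ 4 = E.
P'[2]: 2 ⊕ 0 ⊕ F = D.
P'[3]: C ⊕ 1 ⊕ B = 6.
P'[4]: 6 ⊕ 3 ⊕ 5 = 0.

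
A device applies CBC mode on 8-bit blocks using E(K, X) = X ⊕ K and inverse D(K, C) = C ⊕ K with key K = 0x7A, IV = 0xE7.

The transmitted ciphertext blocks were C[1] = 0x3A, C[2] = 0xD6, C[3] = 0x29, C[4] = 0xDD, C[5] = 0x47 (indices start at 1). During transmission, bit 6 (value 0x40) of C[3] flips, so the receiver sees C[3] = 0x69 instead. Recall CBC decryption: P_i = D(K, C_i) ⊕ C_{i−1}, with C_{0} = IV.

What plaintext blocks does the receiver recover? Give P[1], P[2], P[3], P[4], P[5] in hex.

Only C[3] changed, to 0x69. In CBC, a change in C_i garbles P_i and flips the same bit in P_{i+1}. Decrypting the received ciphertext:
P[1]: D(K, 0x3A) = 0x40; 0x40 ⊕ 0xE7 = 0xA7.
P[2]: D(K, 0xD6) = 0xAC; 0xAC ⊕ 0x3A = 0x96.
P[3]: D(K, 0x69) = 0x13; 0x13 ⊕ 0xD6 = 0xC5.
P[4]: D(K, 0xDD) = 0xA7; 0xA7 ⊕ 0x69 = 0xCE.
P[5]: D(K, 0x47) = 0x3D; 0x3D ⊕ 0xDD = 0xE0.
Blocks that differ from the original plaintext: P[3], P[4].

P[1] = 0xA7, P[2] = 0x96, P[3] = 0xC5, P[4] = 0xCE, P[5] = 0xE0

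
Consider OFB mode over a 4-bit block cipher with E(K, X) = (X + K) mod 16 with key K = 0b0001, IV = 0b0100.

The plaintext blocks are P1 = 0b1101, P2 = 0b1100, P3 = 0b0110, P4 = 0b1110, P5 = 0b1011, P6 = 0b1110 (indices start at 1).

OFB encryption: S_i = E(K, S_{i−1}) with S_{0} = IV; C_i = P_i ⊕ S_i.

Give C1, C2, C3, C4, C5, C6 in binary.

C1: S = E(K, 0b0100) = 0b0101; 0b1101 ⊕ 0b0101 = 0b1000.
C2: S = E(K, 0b0101) = 0b0110; 0b1100 ⊕ 0b0110 = 0b1010.
C3: S = E(K, 0b0110) = 0b0111; 0b0110 ⊕ 0b0111 = 0b0001.
C4: S = E(K, 0b0111) = 0b1000; 0b1110 ⊕ 0b1000 = 0b0110.
C5: S = E(K, 0b1000) = 0b1001; 0b1011 ⊕ 0b1001 = 0b0010.
C6: S = E(K, 0b1001) = 0b1010; 0b1110 ⊕ 0b1010 = 0b0100.

C1 = 0b1000, C2 = 0b1010, C3 = 0b0001, C4 = 0b0110, C5 = 0b0010, C6 = 0b0100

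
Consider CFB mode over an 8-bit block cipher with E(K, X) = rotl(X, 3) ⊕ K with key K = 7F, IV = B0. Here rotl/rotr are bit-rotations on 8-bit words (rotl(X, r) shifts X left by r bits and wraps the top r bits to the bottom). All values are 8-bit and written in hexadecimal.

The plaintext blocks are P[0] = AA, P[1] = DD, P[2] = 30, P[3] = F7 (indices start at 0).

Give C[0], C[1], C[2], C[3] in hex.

C[0] = 50, C[1] = 20, C[2] = 4E, C[3] = FA

CFB encryption: C_i = P_i ⊕ E(K, C_{i−1}), with C_{−1} = IV.
C[0]: E(K, B0) = FA; AA ⊕ FA = 50.
C[1]: E(K, 50) = FD; DD ⊕ FD = 20.
C[2]: E(K, 20) = 7E; 30 ⊕ 7E = 4E.
C[3]: E(K, 4E) = 0D; F7 ⊕ 0D = FA.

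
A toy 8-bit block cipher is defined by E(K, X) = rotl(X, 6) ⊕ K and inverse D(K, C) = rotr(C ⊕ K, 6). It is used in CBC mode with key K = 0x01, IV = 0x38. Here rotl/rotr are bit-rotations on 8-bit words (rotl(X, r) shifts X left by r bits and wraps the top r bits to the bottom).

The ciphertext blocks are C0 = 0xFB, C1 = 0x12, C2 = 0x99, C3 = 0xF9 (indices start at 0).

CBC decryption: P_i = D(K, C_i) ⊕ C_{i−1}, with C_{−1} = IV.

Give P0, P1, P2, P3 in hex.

P0: D(K, 0xFB) = 0xEB; 0xEB ⊕ 0x38 = 0xD3.
P1: D(K, 0x12) = 0x4C; 0x4C ⊕ 0xFB = 0xB7.
P2: D(K, 0x99) = 0x62; 0x62 ⊕ 0x12 = 0x70.
P3: D(K, 0xF9) = 0xE3; 0xE3 ⊕ 0x99 = 0x7A.

P0 = 0xD3, P1 = 0xB7, P2 = 0x70, P3 = 0x7A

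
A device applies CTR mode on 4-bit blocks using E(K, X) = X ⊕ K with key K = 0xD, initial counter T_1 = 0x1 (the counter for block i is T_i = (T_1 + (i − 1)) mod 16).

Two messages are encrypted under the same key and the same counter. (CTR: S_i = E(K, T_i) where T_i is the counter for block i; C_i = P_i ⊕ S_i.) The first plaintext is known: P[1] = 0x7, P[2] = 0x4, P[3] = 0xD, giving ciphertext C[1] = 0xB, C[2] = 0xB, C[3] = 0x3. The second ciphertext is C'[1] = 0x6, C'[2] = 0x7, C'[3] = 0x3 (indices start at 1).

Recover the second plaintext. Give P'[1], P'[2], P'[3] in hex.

In CTR with a reused counter, both messages share the same keystream S_i, so C_i ⊕ C'_i = P_i ⊕ P'_i and thus P'_i = P_i ⊕ C_i ⊕ C'_i.
P'[1]: 0x7 ⊕ 0xB ⊕ 0x6 = 0xA.
P'[2]: 0x4 ⊕ 0xB ⊕ 0x7 = 0x8.
P'[3]: 0xD ⊕ 0x3 ⊕ 0x3 = 0xD.

P'[1] = 0xA, P'[2] = 0x8, P'[3] = 0xD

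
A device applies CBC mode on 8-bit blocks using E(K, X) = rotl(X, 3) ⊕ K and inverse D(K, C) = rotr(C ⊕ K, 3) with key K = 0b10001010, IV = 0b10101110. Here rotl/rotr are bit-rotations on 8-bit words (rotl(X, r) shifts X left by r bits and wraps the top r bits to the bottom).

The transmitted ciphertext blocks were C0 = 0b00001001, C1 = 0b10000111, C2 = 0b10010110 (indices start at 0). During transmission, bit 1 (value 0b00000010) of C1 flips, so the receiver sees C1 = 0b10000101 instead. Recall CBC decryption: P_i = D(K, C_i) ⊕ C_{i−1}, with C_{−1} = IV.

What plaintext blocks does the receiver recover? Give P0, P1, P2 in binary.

P0 = 0b11011110, P1 = 0b11101000, P2 = 0b00000110

Only C1 changed, to 0b10000101. In CBC, a change in C_i garbles P_i and flips the same bit in P_{i+1}. Decrypting the received ciphertext:
P0: D(K, 0b00001001) = 0b01110000; 0b01110000 ⊕ 0b10101110 = 0b11011110.
P1: D(K, 0b10000101) = 0b11100001; 0b11100001 ⊕ 0b00001001 = 0b11101000.
P2: D(K, 0b10010110) = 0b10000011; 0b10000011 ⊕ 0b10000101 = 0b00000110.
Blocks that differ from the original plaintext: P1, P2.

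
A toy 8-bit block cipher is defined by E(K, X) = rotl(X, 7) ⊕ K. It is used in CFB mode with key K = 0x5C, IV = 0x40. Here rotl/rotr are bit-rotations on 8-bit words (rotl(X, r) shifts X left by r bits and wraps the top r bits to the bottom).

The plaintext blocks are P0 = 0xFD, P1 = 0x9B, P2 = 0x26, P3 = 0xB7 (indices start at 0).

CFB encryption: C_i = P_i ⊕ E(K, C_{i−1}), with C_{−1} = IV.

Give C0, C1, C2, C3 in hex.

C0 = 0x81, C1 = 0x07, C2 = 0xF9, C3 = 0x17

C0: E(K, 0x40) = 0x7C; 0xFD ⊕ 0x7C = 0x81.
C1: E(K, 0x81) = 0x9C; 0x9B ⊕ 0x9C = 0x07.
C2: E(K, 0x07) = 0xDF; 0x26 ⊕ 0xDF = 0xF9.
C3: E(K, 0xF9) = 0xA0; 0xB7 ⊕ 0xA0 = 0x17.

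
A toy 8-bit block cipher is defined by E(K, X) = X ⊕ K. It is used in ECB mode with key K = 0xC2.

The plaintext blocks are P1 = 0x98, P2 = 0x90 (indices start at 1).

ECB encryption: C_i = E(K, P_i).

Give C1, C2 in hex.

C1: E(K, 0x98) = 0x5A.
C2: E(K, 0x90) = 0x52.

C1 = 0x5A, C2 = 0x52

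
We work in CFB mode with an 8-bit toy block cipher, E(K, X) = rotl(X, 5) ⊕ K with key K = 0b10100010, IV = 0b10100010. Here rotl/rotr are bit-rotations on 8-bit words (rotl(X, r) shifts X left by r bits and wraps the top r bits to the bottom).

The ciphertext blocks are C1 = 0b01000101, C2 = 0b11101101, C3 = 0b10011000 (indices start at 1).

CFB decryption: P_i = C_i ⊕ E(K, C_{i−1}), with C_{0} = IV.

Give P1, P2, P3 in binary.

P1 = 0b10110011, P2 = 0b11100111, P3 = 0b10000111

P1: E(K, 0b10100010) = 0b11110110; 0b01000101 ⊕ 0b11110110 = 0b10110011.
P2: E(K, 0b01000101) = 0b00001010; 0b11101101 ⊕ 0b00001010 = 0b11100111.
P3: E(K, 0b11101101) = 0b00011111; 0b10011000 ⊕ 0b00011111 = 0b10000111.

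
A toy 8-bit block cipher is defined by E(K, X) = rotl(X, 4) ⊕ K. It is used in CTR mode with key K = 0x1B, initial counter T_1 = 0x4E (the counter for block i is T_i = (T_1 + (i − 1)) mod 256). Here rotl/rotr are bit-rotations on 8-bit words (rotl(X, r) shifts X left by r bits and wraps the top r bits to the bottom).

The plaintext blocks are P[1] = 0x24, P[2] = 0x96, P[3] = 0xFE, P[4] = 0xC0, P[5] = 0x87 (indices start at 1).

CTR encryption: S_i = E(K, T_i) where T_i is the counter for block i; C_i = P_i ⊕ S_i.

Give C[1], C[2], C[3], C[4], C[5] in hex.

C[1] = 0xDB, C[2] = 0x79, C[3] = 0xE0, C[4] = 0xCE, C[5] = 0xB9

C[1]: T = 0x4E, S = E(K, T) = 0xFF; 0x24 ⊕ 0xFF = 0xDB.
C[2]: T = 0x4F, S = E(K, T) = 0xEF; 0x96 ⊕ 0xEF = 0x79.
C[3]: T = 0x50, S = E(K, T) = 0x1E; 0xFE ⊕ 0x1E = 0xE0.
C[4]: T = 0x51, S = E(K, T) = 0x0E; 0xC0 ⊕ 0x0E = 0xCE.
C[5]: T = 0x52, S = E(K, T) = 0x3E; 0x87 ⊕ 0x3E = 0xB9.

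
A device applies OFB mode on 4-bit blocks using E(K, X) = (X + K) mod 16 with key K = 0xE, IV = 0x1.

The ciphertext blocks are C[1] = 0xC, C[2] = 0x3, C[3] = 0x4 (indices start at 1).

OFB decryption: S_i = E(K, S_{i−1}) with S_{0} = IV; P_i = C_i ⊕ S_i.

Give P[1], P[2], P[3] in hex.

P[1] = 0x3, P[2] = 0xE, P[3] = 0xF

P[1]: S = E(K, 0x1) = 0xF; 0xC ⊕ 0xF = 0x3.
P[2]: S = E(K, 0xF) = 0xD; 0x3 ⊕ 0xD = 0xE.
P[3]: S = E(K, 0xD) = 0xB; 0x4 ⊕ 0xB = 0xF.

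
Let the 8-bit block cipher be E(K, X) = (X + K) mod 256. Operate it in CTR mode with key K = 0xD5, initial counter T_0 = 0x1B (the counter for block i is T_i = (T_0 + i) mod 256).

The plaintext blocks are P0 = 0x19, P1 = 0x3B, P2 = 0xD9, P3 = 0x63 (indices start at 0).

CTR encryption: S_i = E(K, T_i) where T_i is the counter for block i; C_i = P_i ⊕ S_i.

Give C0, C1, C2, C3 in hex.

C0 = 0xE9, C1 = 0xCA, C2 = 0x2B, C3 = 0x90

C0: T = 0x1B, S = E(K, T) = 0xF0; 0x19 ⊕ 0xF0 = 0xE9.
C1: T = 0x1C, S = E(K, T) = 0xF1; 0x3B ⊕ 0xF1 = 0xCA.
C2: T = 0x1D, S = E(K, T) = 0xF2; 0xD9 ⊕ 0xF2 = 0x2B.
C3: T = 0x1E, S = E(K, T) = 0xF3; 0x63 ⊕ 0xF3 = 0x90.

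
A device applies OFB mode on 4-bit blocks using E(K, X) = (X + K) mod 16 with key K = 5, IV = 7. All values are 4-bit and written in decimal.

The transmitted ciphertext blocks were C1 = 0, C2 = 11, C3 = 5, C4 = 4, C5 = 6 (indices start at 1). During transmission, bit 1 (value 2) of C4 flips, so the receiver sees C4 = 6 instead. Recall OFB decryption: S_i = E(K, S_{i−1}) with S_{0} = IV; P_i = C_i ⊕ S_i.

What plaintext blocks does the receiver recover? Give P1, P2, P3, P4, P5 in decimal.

Only C4 changed, to 6. In OFB, a change in C_i flips the same bit in P_i only; the keystream is unaffected. Decrypting the received ciphertext:
P1: S = E(K, 7) = 12; 0 ⊕ 12 = 12.
P2: S = E(K, 12) = 1; 11 ⊕ 1 = 10.
P3: S = E(K, 1) = 6; 5 ⊕ 6 = 3.
P4: S = E(K, 6) = 11; 6 ⊕ 11 = 13.
P5: S = E(K, 11) = 0; 6 ⊕ 0 = 6.
Blocks that differ from the original plaintext: P4.

P1 = 12, P2 = 10, P3 = 3, P4 = 13, P5 = 6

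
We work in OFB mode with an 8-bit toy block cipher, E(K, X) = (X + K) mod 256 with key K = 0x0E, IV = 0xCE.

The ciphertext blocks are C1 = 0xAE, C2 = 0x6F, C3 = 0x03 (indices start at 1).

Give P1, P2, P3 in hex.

OFB decryption: S_i = E(K, S_{i−1}) with S_{0} = IV; P_i = C_i ⊕ S_i.
P1: S = E(K, 0xCE) = 0xDC; 0xAE ⊕ 0xDC = 0x72.
P2: S = E(K, 0xDC) = 0xEA; 0x6F ⊕ 0xEA = 0x85.
P3: S = E(K, 0xEA) = 0xF8; 0x03 ⊕ 0xF8 = 0xFB.

P1 = 0x72, P2 = 0x85, P3 = 0xFB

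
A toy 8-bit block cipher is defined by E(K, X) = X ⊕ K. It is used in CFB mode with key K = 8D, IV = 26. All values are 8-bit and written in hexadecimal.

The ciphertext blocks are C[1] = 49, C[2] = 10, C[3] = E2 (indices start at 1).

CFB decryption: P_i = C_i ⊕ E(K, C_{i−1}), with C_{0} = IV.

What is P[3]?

P[3]: E(K, 10) = 9D; E2 ⊕ 9D = 7F.

P[3] = 7F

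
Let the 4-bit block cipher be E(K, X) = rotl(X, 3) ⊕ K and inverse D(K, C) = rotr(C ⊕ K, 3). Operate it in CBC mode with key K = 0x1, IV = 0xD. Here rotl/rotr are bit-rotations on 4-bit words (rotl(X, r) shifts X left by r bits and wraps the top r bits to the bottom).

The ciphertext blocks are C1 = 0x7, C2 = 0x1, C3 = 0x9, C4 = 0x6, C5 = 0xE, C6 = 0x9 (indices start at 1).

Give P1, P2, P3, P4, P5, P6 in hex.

CBC decryption: P_i = D(K, C_i) ⊕ C_{i−1}, with C_{0} = IV.
P1: D(K, 0x7) = 0xC; 0xC ⊕ 0xD = 0x1.
P2: D(K, 0x1) = 0x0; 0x0 ⊕ 0x7 = 0x7.
P3: D(K, 0x9) = 0x1; 0x1 ⊕ 0x1 = 0x0.
P4: D(K, 0x6) = 0xE; 0xE ⊕ 0x9 = 0x7.
P5: D(K, 0xE) = 0xF; 0xF ⊕ 0x6 = 0x9.
P6: D(K, 0x9) = 0x1; 0x1 ⊕ 0xE = 0xF.

P1 = 0x1, P2 = 0x7, P3 = 0x0, P4 = 0x7, P5 = 0x9, P6 = 0xF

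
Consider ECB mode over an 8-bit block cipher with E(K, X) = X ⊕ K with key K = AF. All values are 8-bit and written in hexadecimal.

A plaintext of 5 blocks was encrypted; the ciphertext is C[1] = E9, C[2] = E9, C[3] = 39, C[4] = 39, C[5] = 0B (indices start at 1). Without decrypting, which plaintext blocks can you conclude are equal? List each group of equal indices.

ECB encrypts each block independently with the same key, so equal ciphertext blocks imply equal plaintext blocks.
C[1] = C[2] = E9, so P[1] = P[2].
C[3] = C[4] = 39, so P[3] = P[4].

P[1] = P[2]; P[3] = P[4]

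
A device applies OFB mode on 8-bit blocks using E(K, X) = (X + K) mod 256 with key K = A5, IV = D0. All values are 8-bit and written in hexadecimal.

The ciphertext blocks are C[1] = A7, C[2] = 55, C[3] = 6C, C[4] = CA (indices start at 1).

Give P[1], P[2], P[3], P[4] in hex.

P[1] = D2, P[2] = 4F, P[3] = D3, P[4] = AE

OFB decryption: S_i = E(K, S_{i−1}) with S_{0} = IV; P_i = C_i ⊕ S_i.
P[1]: S = E(K, D0) = 75; A7 ⊕ 75 = D2.
P[2]: S = E(K, 75) = 1A; 55 ⊕ 1A = 4F.
P[3]: S = E(K, 1A) = BF; 6C ⊕ BF = D3.
P[4]: S = E(K, BF) = 64; CA ⊕ 64 = AE.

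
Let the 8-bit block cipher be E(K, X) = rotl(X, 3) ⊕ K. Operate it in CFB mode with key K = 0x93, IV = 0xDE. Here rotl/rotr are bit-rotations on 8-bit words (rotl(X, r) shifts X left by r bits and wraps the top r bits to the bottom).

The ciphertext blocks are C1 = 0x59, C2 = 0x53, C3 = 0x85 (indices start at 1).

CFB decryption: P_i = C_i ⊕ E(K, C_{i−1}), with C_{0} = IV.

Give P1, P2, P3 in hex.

P1 = 0x3C, P2 = 0x0A, P3 = 0x8C

P1: E(K, 0xDE) = 0x65; 0x59 ⊕ 0x65 = 0x3C.
P2: E(K, 0x59) = 0x59; 0x53 ⊕ 0x59 = 0x0A.
P3: E(K, 0x53) = 0x09; 0x85 ⊕ 0x09 = 0x8C.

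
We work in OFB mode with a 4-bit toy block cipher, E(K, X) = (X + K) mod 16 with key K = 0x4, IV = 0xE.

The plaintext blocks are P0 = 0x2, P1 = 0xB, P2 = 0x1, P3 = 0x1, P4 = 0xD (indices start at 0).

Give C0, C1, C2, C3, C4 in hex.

OFB encryption: S_i = E(K, S_{i−1}) with S_{−1} = IV; C_i = P_i ⊕ S_i.
C0: S = E(K, 0xE) = 0x2; 0x2 ⊕ 0x2 = 0x0.
C1: S = E(K, 0x2) = 0x6; 0xB ⊕ 0x6 = 0xD.
C2: S = E(K, 0x6) = 0xA; 0x1 ⊕ 0xA = 0xB.
C3: S = E(K, 0xA) = 0xE; 0x1 ⊕ 0xE = 0xF.
C4: S = E(K, 0xE) = 0x2; 0xD ⊕ 0x2 = 0xF.

C0 = 0x0, C1 = 0xD, C2 = 0xB, C3 = 0xF, C4 = 0xF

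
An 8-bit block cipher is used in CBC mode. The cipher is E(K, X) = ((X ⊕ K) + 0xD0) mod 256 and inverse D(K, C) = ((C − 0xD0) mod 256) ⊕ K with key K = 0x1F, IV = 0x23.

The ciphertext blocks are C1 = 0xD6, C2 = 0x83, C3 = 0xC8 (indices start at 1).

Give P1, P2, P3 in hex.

P1 = 0x3A, P2 = 0x7A, P3 = 0x64

CBC decryption: P_i = D(K, C_i) ⊕ C_{i−1}, with C_{0} = IV.
P1: D(K, 0xD6) = 0x19; 0x19 ⊕ 0x23 = 0x3A.
P2: D(K, 0x83) = 0xAC; 0xAC ⊕ 0xD6 = 0x7A.
P3: D(K, 0xC8) = 0xE7; 0xE7 ⊕ 0x83 = 0x64.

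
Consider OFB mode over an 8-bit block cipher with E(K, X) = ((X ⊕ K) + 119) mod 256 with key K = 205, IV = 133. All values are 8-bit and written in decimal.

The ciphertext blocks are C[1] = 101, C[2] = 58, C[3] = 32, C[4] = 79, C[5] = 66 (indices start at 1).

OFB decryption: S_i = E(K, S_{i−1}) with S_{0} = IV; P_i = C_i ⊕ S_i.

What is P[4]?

P[4] = 130

P[1]: S = E(K, 133) = 191; 101 ⊕ 191 = 218.
P[2]: S = E(K, 191) = 233; 58 ⊕ 233 = 211.
P[3]: S = E(K, 233) = 155; 32 ⊕ 155 = 187.
P[4]: S = E(K, 155) = 205; 79 ⊕ 205 = 130.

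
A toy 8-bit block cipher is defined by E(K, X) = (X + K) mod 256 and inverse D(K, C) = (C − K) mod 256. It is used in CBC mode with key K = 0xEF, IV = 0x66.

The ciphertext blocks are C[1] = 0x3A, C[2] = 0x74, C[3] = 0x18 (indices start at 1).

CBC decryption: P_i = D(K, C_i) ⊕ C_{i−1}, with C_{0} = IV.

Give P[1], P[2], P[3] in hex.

P[1] = 0x2D, P[2] = 0xBF, P[3] = 0x5D

P[1]: D(K, 0x3A) = 0x4B; 0x4B ⊕ 0x66 = 0x2D.
P[2]: D(K, 0x74) = 0x85; 0x85 ⊕ 0x3A = 0xBF.
P[3]: D(K, 0x18) = 0x29; 0x29 ⊕ 0x74 = 0x5D.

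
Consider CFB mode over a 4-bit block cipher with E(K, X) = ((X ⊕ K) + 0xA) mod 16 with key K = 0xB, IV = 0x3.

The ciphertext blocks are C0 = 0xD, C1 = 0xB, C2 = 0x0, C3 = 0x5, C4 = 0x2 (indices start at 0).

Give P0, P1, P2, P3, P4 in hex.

CFB decryption: P_i = C_i ⊕ E(K, C_{i−1}), with C_{−1} = IV.
P0: E(K, 0x3) = 0x2; 0xD ⊕ 0x2 = 0xF.
P1: E(K, 0xD) = 0x0; 0xB ⊕ 0x0 = 0xB.
P2: E(K, 0xB) = 0xA; 0x0 ⊕ 0xA = 0xA.
P3: E(K, 0x0) = 0x5; 0x5 ⊕ 0x5 = 0x0.
P4: E(K, 0x5) = 0x8; 0x2 ⊕ 0x8 = 0xA.

P0 = 0xF, P1 = 0xB, P2 = 0xA, P3 = 0x0, P4 = 0xA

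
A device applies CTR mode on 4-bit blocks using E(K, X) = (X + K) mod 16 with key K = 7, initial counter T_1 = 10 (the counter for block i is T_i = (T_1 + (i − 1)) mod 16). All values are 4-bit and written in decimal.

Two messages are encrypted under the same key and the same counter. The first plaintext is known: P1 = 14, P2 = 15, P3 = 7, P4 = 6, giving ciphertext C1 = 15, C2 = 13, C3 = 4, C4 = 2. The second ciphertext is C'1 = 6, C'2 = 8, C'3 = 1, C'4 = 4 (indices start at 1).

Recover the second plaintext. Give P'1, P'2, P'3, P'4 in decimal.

In CTR with a reused counter, both messages share the same keystream S_i, so C_i ⊕ C'_i = P_i ⊕ P'_i and thus P'_i = P_i ⊕ C_i ⊕ C'_i.
P'1: 14 ⊕ 15 ⊕ 6 = 7.
P'2: 15 ⊕ 13 ⊕ 8 = 10.
P'3: 7 ⊕ 4 ⊕ 1 = 2.
P'4: 6 ⊕ 2 ⊕ 4 = 0.

P'1 = 7, P'2 = 10, P'3 = 2, P'4 = 0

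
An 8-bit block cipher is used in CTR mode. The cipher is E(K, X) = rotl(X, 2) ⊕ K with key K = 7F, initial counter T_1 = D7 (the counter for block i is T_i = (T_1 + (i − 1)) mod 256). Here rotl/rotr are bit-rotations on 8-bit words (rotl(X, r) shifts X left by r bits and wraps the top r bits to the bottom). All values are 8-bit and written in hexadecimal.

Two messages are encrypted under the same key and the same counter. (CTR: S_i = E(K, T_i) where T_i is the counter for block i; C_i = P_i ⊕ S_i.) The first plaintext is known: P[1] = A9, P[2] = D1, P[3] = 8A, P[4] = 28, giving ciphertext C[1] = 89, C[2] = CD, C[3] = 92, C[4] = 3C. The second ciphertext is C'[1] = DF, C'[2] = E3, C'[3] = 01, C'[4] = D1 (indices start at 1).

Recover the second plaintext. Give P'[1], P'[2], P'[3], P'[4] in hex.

P'[1] = FF, P'[2] = FF, P'[3] = 19, P'[4] = C5

In CTR with a reused counter, both messages share the same keystream S_i, so C_i ⊕ C'_i = P_i ⊕ P'_i and thus P'_i = P_i ⊕ C_i ⊕ C'_i.
P'[1]: A9 ⊕ 89 ⊕ DF = FF.
P'[2]: D1 ⊕ CD ⊕ E3 = FF.
P'[3]: 8A ⊕ 92 ⊕ 01 = 19.
P'[4]: 28 ⊕ 3C ⊕ D1 = C5.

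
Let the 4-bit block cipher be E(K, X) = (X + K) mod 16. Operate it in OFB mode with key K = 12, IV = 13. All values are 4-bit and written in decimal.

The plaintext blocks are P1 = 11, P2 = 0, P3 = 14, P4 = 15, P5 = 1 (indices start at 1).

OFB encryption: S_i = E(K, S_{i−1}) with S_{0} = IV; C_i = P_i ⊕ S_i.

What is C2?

C1: S = E(K, 13) = 9; 11 ⊕ 9 = 2.
C2: S = E(K, 9) = 5; 0 ⊕ 5 = 5.

C2 = 5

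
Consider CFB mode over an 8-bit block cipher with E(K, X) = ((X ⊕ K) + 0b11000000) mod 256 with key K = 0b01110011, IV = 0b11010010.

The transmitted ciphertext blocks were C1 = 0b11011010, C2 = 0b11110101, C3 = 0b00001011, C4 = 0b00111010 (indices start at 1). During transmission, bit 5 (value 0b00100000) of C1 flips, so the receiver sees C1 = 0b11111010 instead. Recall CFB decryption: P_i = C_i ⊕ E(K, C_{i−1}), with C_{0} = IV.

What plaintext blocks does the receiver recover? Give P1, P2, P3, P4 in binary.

Only C1 changed, to 0b11111010. In CFB, a change in C_i flips the same bit in P_i and garbles P_{i+1}. Decrypting the received ciphertext:
P1: E(K, 0b11010010) = 0b01100001; 0b11111010 ⊕ 0b01100001 = 0b10011011.
P2: E(K, 0b11111010) = 0b01001001; 0b11110101 ⊕ 0b01001001 = 0b10111100.
P3: E(K, 0b11110101) = 0b01000110; 0b00001011 ⊕ 0b01000110 = 0b01001101.
P4: E(K, 0b00001011) = 0b00111000; 0b00111010 ⊕ 0b00111000 = 0b00000010.
Blocks that differ from the original plaintext: P1, P2.

P1 = 0b10011011, P2 = 0b10111100, P3 = 0b01001101, P4 = 0b00000010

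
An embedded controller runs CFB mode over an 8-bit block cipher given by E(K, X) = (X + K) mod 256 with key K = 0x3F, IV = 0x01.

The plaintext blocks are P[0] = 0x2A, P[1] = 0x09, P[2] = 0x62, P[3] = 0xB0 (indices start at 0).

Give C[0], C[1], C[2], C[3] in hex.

CFB encryption: C_i = P_i ⊕ E(K, C_{i−1}), with C_{−1} = IV.
C[0]: E(K, 0x01) = 0x40; 0x2A ⊕ 0x40 = 0x6A.
C[1]: E(K, 0x6A) = 0xA9; 0x09 ⊕ 0xA9 = 0xA0.
C[2]: E(K, 0xA0) = 0xDF; 0x62 ⊕ 0xDF = 0xBD.
C[3]: E(K, 0xBD) = 0xFC; 0xB0 ⊕ 0xFC = 0x4C.

C[0] = 0x6A, C[1] = 0xA0, C[2] = 0xBD, C[3] = 0x4C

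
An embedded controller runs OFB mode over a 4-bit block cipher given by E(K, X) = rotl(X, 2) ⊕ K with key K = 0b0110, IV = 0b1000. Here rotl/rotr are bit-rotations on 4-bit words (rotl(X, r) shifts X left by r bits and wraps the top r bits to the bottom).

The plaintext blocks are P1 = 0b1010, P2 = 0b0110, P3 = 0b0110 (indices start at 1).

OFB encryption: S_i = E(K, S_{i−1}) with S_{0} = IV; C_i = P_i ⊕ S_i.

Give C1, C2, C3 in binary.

C1 = 0b1110, C2 = 0b0001, C3 = 0b1101

C1: S = E(K, 0b1000) = 0b0100; 0b1010 ⊕ 0b0100 = 0b1110.
C2: S = E(K, 0b0100) = 0b0111; 0b0110 ⊕ 0b0111 = 0b0001.
C3: S = E(K, 0b0111) = 0b1011; 0b0110 ⊕ 0b1011 = 0b1101.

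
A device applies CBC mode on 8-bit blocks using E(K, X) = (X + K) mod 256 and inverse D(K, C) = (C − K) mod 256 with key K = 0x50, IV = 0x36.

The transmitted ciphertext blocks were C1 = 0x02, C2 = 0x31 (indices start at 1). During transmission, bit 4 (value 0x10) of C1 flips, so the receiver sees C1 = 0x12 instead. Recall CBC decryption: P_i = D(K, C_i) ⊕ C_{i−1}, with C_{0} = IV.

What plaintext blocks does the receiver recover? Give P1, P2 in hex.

P1 = 0xF4, P2 = 0xF3

Only C1 changed, to 0x12. In CBC, a change in C_i garbles P_i and flips the same bit in P_{i+1}. Decrypting the received ciphertext:
P1: D(K, 0x12) = 0xC2; 0xC2 ⊕ 0x36 = 0xF4.
P2: D(K, 0x31) = 0xE1; 0xE1 ⊕ 0x12 = 0xF3.
Blocks that differ from the original plaintext: P1, P2.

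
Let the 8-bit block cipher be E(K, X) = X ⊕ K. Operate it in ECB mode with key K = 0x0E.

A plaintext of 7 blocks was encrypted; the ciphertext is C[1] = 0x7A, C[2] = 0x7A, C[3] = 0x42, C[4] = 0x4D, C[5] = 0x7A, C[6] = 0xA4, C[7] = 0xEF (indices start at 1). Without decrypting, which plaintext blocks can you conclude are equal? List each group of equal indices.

ECB encrypts each block independently with the same key, so equal ciphertext blocks imply equal plaintext blocks.
C[1] = C[2] = C[5] = 0x7A, so P[1] = P[2] = P[5].

P[1] = P[2] = P[5]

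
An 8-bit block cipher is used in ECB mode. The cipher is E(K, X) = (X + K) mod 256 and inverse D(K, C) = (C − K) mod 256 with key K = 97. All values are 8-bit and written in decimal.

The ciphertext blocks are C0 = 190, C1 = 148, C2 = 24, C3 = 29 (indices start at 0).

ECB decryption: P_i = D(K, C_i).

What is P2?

P2 = 183

P2: D(K, 24) = 183.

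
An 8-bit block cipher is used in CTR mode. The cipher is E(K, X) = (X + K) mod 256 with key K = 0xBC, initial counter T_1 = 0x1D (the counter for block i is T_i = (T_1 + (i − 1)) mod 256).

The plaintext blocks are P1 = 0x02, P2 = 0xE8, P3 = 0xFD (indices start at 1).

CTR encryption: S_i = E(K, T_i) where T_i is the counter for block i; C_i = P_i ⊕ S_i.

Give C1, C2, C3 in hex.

C1: T = 0x1D, S = E(K, T) = 0xD9; 0x02 ⊕ 0xD9 = 0xDB.
C2: T = 0x1E, S = E(K, T) = 0xDA; 0xE8 ⊕ 0xDA = 0x32.
C3: T = 0x1F, S = E(K, T) = 0xDB; 0xFD ⊕ 0xDB = 0x26.

C1 = 0xDB, C2 = 0x32, C3 = 0x26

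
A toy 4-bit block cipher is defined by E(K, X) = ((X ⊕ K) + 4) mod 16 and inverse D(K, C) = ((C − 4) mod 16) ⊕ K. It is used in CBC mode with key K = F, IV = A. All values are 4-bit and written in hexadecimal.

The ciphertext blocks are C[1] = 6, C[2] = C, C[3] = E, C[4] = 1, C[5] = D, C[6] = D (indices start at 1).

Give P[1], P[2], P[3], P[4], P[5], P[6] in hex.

P[1] = 7, P[2] = 1, P[3] = 9, P[4] = C, P[5] = 7, P[6] = B

CBC decryption: P_i = D(K, C_i) ⊕ C_{i−1}, with C_{0} = IV.
P[1]: D(K, 6) = D; D ⊕ A = 7.
P[2]: D(K, C) = 7; 7 ⊕ 6 = 1.
P[3]: D(K, E) = 5; 5 ⊕ C = 9.
P[4]: D(K, 1) = 2; 2 ⊕ E = C.
P[5]: D(K, D) = 6; 6 ⊕ 1 = 7.
P[6]: D(K, D) = 6; 6 ⊕ D = B.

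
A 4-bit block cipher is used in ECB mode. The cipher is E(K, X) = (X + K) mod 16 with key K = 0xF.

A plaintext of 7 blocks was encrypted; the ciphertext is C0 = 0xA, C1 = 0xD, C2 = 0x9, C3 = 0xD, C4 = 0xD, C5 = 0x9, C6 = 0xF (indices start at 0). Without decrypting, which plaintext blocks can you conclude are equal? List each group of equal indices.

ECB encrypts each block independently with the same key, so equal ciphertext blocks imply equal plaintext blocks.
C1 = C3 = C4 = 0xD, so P1 = P3 = P4.
C2 = C5 = 0x9, so P2 = P5.

P1 = P3 = P4; P2 = P5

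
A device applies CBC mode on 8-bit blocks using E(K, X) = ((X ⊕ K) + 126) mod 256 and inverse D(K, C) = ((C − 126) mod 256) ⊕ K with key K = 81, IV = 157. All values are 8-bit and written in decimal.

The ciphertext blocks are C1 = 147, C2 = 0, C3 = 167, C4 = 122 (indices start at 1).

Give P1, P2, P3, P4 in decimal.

P1 = 217, P2 = 64, P3 = 120, P4 = 10

CBC decryption: P_i = D(K, C_i) ⊕ C_{i−1}, with C_{0} = IV.
P1: D(K, 147) = 68; 68 ⊕ 157 = 217.
P2: D(K, 0) = 211; 211 ⊕ 147 = 64.
P3: D(K, 167) = 120; 120 ⊕ 0 = 120.
P4: D(K, 122) = 173; 173 ⊕ 167 = 10.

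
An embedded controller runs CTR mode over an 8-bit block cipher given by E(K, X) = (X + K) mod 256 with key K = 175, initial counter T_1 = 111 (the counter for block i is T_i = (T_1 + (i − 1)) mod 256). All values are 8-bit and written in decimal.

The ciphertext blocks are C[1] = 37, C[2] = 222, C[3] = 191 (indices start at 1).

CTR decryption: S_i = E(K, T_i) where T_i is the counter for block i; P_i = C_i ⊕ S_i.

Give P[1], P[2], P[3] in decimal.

P[1] = 59, P[2] = 193, P[3] = 159

P[1]: T = 111, S = E(K, T) = 30; 37 ⊕ 30 = 59.
P[2]: T = 112, S = E(K, T) = 31; 222 ⊕ 31 = 193.
P[3]: T = 113, S = E(K, T) = 32; 191 ⊕ 32 = 159.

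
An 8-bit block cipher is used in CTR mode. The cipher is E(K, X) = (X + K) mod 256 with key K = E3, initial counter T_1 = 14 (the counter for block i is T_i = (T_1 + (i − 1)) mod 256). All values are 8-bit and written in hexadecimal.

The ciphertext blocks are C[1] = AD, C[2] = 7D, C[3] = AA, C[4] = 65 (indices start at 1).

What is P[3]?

CTR decryption: S_i = E(K, T_i) where T_i is the counter for block i; P_i = C_i ⊕ S_i.
P[3]: T = 16, S = E(K, T) = F9; AA ⊕ F9 = 53.

P[3] = 53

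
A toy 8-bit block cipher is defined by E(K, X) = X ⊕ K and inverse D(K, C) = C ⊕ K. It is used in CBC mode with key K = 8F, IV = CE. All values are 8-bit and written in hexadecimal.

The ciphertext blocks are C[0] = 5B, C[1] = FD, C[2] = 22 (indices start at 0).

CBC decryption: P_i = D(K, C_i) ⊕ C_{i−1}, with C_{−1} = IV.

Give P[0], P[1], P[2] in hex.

P[0]: D(K, 5B) = D4; D4 ⊕ CE = 1A.
P[1]: D(K, FD) = 72; 72 ⊕ 5B = 29.
P[2]: D(K, 22) = AD; AD ⊕ FD = 50.

P[0] = 1A, P[1] = 29, P[2] = 50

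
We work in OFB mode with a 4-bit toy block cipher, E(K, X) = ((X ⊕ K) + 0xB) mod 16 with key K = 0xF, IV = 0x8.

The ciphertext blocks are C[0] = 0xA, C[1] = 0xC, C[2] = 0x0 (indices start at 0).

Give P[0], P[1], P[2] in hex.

OFB decryption: S_i = E(K, S_{i−1}) with S_{−1} = IV; P_i = C_i ⊕ S_i.
P[0]: S = E(K, 0x8) = 0x2; 0xA ⊕ 0x2 = 0x8.
P[1]: S = E(K, 0x2) = 0x8; 0xC ⊕ 0x8 = 0x4.
P[2]: S = E(K, 0x8) = 0x2; 0x0 ⊕ 0x2 = 0x2.

P[0] = 0x8, P[1] = 0x4, P[2] = 0x2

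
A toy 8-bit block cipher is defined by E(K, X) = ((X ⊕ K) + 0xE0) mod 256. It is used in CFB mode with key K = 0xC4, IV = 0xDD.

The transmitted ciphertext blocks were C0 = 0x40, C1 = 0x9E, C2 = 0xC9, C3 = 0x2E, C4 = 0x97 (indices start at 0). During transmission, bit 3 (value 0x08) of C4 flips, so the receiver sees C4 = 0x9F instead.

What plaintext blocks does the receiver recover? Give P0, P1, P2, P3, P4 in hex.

CFB decryption: P_i = C_i ⊕ E(K, C_{i−1}), with C_{−1} = IV.
Only C4 changed, to 0x9F. In CFB, a change in C_i flips the same bit in P_i and garbles P_{i+1}. Decrypting the received ciphertext:
P0: E(K, 0xDD) = 0xF9; 0x40 ⊕ 0xF9 = 0xB9.
P1: E(K, 0x40) = 0x64; 0x9E ⊕ 0x64 = 0xFA.
P2: E(K, 0x9E) = 0x3A; 0xC9 ⊕ 0x3A = 0xF3.
P3: E(K, 0xC9) = 0xED; 0x2E ⊕ 0xED = 0xC3.
P4: E(K, 0x2E) = 0xCA; 0x9F ⊕ 0xCA = 0x55.
Blocks that differ from the original plaintext: P4.

P0 = 0xB9, P1 = 0xFA, P2 = 0xF3, P3 = 0xC3, P4 = 0x55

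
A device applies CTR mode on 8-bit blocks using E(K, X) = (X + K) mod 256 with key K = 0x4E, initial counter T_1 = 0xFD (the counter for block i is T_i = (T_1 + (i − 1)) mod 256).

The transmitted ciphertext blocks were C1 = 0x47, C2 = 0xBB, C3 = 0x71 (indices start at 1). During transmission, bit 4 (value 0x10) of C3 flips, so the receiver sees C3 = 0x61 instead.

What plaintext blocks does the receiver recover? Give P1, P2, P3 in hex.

P1 = 0x0C, P2 = 0xF7, P3 = 0x2C

CTR decryption: S_i = E(K, T_i) where T_i is the counter for block i; P_i = C_i ⊕ S_i.
Only C3 changed, to 0x61. In CTR, a change in C_i flips the same bit in P_i only; the keystream is unaffected. Decrypting the received ciphertext:
P1: T = 0xFD, S = E(K, T) = 0x4B; 0x47 ⊕ 0x4B = 0x0C.
P2: T = 0xFE, S = E(K, T) = 0x4C; 0xBB ⊕ 0x4C = 0xF7.
P3: T = 0xFF, S = E(K, T) = 0x4D; 0x61 ⊕ 0x4D = 0x2C.
Blocks that differ from the original plaintext: P3.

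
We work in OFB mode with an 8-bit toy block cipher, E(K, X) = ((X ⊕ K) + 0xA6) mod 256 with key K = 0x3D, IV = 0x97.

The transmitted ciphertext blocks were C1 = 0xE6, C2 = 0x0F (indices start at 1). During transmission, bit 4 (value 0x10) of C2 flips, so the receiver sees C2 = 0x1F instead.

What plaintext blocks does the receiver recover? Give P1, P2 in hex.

P1 = 0xB6, P2 = 0x0C

OFB decryption: S_i = E(K, S_{i−1}) with S_{0} = IV; P_i = C_i ⊕ S_i.
Only C2 changed, to 0x1F. In OFB, a change in C_i flips the same bit in P_i only; the keystream is unaffected. Decrypting the received ciphertext:
P1: S = E(K, 0x97) = 0x50; 0xE6 ⊕ 0x50 = 0xB6.
P2: S = E(K, 0x50) = 0x13; 0x1F ⊕ 0x13 = 0x0C.
Blocks that differ from the original plaintext: P2.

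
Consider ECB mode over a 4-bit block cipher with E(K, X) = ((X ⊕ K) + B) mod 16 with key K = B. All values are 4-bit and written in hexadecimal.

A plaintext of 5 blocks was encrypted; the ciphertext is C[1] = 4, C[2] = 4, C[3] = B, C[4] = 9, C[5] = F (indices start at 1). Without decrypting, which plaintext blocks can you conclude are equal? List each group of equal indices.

P[1] = P[2]

ECB encrypts each block independently with the same key, so equal ciphertext blocks imply equal plaintext blocks.
C[1] = C[2] = 4, so P[1] = P[2].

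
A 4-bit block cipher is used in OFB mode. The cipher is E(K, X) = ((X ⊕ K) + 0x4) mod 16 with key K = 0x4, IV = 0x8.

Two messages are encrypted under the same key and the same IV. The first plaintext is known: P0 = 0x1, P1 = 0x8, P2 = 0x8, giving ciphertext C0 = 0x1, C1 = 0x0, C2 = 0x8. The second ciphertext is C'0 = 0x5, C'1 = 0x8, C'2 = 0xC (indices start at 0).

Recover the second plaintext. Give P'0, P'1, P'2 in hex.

In OFB with a reused IV, both messages share the same keystream S_i, so C_i ⊕ C'_i = P_i ⊕ P'_i and thus P'_i = P_i ⊕ C_i ⊕ C'_i.
P'0: 0x1 ⊕ 0x1 ⊕ 0x5 = 0x5.
P'1: 0x8 ⊕ 0x0 ⊕ 0x8 = 0x0.
P'2: 0x8 ⊕ 0x8 ⊕ 0xC = 0xC.

P'0 = 0x5, P'1 = 0x0, P'2 = 0xC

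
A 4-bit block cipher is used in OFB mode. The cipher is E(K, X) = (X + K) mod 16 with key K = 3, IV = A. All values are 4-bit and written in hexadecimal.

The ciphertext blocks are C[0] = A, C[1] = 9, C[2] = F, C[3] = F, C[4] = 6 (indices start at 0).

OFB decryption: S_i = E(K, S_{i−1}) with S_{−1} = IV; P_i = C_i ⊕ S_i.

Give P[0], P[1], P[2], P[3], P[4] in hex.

P[0]: S = E(K, A) = D; A ⊕ D = 7.
P[1]: S = E(K, D) = 0; 9 ⊕ 0 = 9.
P[2]: S = E(K, 0) = 3; F ⊕ 3 = C.
P[3]: S = E(K, 3) = 6; F ⊕ 6 = 9.
P[4]: S = E(K, 6) = 9; 6 ⊕ 9 = F.

P[0] = 7, P[1] = 9, P[2] = C, P[3] = 9, P[4] = F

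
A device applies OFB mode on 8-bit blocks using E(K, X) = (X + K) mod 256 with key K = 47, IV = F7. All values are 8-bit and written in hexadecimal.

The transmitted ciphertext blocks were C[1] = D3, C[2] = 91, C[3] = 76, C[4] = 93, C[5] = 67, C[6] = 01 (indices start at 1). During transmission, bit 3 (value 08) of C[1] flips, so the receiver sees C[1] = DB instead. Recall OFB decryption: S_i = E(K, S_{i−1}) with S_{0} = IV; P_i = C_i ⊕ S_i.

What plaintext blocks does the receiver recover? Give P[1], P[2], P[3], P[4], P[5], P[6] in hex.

P[1] = E5, P[2] = 14, P[3] = BA, P[4] = 80, P[5] = 3D, P[6] = A0

Only C[1] changed, to DB. In OFB, a change in C_i flips the same bit in P_i only; the keystream is unaffected. Decrypting the received ciphertext:
P[1]: S = E(K, F7) = 3E; DB ⊕ 3E = E5.
P[2]: S = E(K, 3E) = 85; 91 ⊕ 85 = 14.
P[3]: S = E(K, 85) = CC; 76 ⊕ CC = BA.
P[4]: S = E(K, CC) = 13; 93 ⊕ 13 = 80.
P[5]: S = E(K, 13) = 5A; 67 ⊕ 5A = 3D.
P[6]: S = E(K, 5A) = A1; 01 ⊕ A1 = A0.
Blocks that differ from the original plaintext: P[1].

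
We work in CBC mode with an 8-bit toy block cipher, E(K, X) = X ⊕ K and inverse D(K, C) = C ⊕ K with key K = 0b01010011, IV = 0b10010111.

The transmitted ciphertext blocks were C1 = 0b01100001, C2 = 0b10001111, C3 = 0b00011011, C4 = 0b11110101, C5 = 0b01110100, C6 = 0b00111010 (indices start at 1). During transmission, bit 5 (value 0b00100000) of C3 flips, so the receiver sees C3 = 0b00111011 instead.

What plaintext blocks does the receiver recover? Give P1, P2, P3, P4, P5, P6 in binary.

P1 = 0b10100101, P2 = 0b10111101, P3 = 0b11100111, P4 = 0b10011101, P5 = 0b11010010, P6 = 0b00011101

CBC decryption: P_i = D(K, C_i) ⊕ C_{i−1}, with C_{0} = IV.
Only C3 changed, to 0b00111011. In CBC, a change in C_i garbles P_i and flips the same bit in P_{i+1}. Decrypting the received ciphertext:
P1: D(K, 0b01100001) = 0b00110010; 0b00110010 ⊕ 0b10010111 = 0b10100101.
P2: D(K, 0b10001111) = 0b11011100; 0b11011100 ⊕ 0b01100001 = 0b10111101.
P3: D(K, 0b00111011) = 0b01101000; 0b01101000 ⊕ 0b10001111 = 0b11100111.
P4: D(K, 0b11110101) = 0b10100110; 0b10100110 ⊕ 0b00111011 = 0b10011101.
P5: D(K, 0b01110100) = 0b00100111; 0b00100111 ⊕ 0b11110101 = 0b11010010.
P6: D(K, 0b00111010) = 0b01101001; 0b01101001 ⊕ 0b01110100 = 0b00011101.
Blocks that differ from the original plaintext: P3, P4.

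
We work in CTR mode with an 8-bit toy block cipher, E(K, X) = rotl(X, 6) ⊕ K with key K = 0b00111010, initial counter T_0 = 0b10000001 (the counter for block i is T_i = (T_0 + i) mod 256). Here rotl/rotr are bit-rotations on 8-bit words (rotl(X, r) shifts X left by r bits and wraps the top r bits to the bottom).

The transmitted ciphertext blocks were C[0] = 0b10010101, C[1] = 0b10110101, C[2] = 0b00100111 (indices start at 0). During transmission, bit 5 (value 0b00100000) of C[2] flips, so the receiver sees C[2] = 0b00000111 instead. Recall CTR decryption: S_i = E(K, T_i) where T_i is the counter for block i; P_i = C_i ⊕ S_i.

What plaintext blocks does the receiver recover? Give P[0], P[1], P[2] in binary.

P[0] = 0b11001111, P[1] = 0b00101111, P[2] = 0b11011101

Only C[2] changed, to 0b00000111. In CTR, a change in C_i flips the same bit in P_i only; the keystream is unaffected. Decrypting the received ciphertext:
P[0]: T = 0b10000001, S = E(K, T) = 0b01011010; 0b10010101 ⊕ 0b01011010 = 0b11001111.
P[1]: T = 0b10000010, S = E(K, T) = 0b10011010; 0b10110101 ⊕ 0b10011010 = 0b00101111.
P[2]: T = 0b10000011, S = E(K, T) = 0b11011010; 0b00000111 ⊕ 0b11011010 = 0b11011101.
Blocks that differ from the original plaintext: P[2].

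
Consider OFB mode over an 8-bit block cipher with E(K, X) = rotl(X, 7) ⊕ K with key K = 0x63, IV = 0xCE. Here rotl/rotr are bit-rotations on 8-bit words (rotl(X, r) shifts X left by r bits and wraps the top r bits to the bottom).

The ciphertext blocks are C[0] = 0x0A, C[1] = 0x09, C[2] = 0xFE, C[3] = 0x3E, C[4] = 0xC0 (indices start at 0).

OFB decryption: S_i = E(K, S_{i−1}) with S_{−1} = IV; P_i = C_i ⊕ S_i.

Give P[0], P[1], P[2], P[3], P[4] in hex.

P[0] = 0x0E, P[1] = 0x68, P[2] = 0x2D, P[3] = 0xB4, P[4] = 0xE6

P[0]: S = E(K, 0xCE) = 0x04; 0x0A ⊕ 0x04 = 0x0E.
P[1]: S = E(K, 0x04) = 0x61; 0x09 ⊕ 0x61 = 0x68.
P[2]: S = E(K, 0x61) = 0xD3; 0xFE ⊕ 0xD3 = 0x2D.
P[3]: S = E(K, 0xD3) = 0x8A; 0x3E ⊕ 0x8A = 0xB4.
P[4]: S = E(K, 0x8A) = 0x26; 0xC0 ⊕ 0x26 = 0xE6.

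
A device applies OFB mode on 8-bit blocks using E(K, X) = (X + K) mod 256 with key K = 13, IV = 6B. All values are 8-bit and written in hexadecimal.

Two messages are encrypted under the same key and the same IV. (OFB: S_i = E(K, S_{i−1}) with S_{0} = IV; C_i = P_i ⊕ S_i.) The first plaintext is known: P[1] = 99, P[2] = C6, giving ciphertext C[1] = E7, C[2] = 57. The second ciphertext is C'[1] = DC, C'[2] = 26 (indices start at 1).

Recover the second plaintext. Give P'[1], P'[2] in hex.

P'[1] = A2, P'[2] = B7

In OFB with a reused IV, both messages share the same keystream S_i, so C_i ⊕ C'_i = P_i ⊕ P'_i and thus P'_i = P_i ⊕ C_i ⊕ C'_i.
P'[1]: 99 ⊕ E7 ⊕ DC = A2.
P'[2]: C6 ⊕ 57 ⊕ 26 = B7.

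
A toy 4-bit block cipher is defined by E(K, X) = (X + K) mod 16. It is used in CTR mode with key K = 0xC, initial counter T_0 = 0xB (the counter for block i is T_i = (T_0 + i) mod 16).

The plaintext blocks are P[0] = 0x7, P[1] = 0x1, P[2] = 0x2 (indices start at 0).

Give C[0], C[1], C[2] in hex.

CTR encryption: S_i = E(K, T_i) where T_i is the counter for block i; C_i = P_i ⊕ S_i.
C[0]: T = 0xB, S = E(K, T) = 0x7; 0x7 ⊕ 0x7 = 0x0.
C[1]: T = 0xC, S = E(K, T) = 0x8; 0x1 ⊕ 0x8 = 0x9.
C[2]: T = 0xD, S = E(K, T) = 0x9; 0x2 ⊕ 0x9 = 0xB.

C[0] = 0x0, C[1] = 0x9, C[2] = 0xB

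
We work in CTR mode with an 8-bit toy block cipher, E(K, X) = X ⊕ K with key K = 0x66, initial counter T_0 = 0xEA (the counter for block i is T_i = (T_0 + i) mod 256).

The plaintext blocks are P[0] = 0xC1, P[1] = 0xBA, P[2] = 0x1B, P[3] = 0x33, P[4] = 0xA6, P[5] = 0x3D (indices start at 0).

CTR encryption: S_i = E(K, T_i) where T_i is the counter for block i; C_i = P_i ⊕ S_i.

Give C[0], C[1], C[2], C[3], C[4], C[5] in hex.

C[0]: T = 0xEA, S = E(K, T) = 0x8C; 0xC1 ⊕ 0x8C = 0x4D.
C[1]: T = 0xEB, S = E(K, T) = 0x8D; 0xBA ⊕ 0x8D = 0x37.
C[2]: T = 0xEC, S = E(K, T) = 0x8A; 0x1B ⊕ 0x8A = 0x91.
C[3]: T = 0xED, S = E(K, T) = 0x8B; 0x33 ⊕ 0x8B = 0xB8.
C[4]: T = 0xEE, S = E(K, T) = 0x88; 0xA6 ⊕ 0x88 = 0x2E.
C[5]: T = 0xEF, S = E(K, T) = 0x89; 0x3D ⊕ 0x89 = 0xB4.

C[0] = 0x4D, C[1] = 0x37, C[2] = 0x91, C[3] = 0xB8, C[4] = 0x2E, C[5] = 0xB4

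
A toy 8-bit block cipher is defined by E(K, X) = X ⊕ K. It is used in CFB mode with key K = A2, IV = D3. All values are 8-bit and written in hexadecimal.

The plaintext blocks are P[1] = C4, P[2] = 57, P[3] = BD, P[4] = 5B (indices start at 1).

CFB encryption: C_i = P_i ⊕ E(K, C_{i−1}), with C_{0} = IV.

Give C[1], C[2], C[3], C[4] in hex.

C[1]: E(K, D3) = 71; C4 ⊕ 71 = B5.
C[2]: E(K, B5) = 17; 57 ⊕ 17 = 40.
C[3]: E(K, 40) = E2; BD ⊕ E2 = 5F.
C[4]: E(K, 5F) = FD; 5B ⊕ FD = A6.

C[1] = B5, C[2] = 40, C[3] = 5F, C[4] = A6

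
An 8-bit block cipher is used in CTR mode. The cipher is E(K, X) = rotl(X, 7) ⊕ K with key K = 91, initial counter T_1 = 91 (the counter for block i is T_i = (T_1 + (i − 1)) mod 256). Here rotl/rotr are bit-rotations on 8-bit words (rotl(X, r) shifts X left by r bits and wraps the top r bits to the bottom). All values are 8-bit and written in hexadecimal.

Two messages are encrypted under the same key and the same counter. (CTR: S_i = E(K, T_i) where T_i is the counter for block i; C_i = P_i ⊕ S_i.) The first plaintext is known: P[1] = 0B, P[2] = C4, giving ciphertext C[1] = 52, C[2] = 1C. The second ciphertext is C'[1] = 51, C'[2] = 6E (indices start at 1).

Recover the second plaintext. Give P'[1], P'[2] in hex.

P'[1] = 08, P'[2] = B6

In CTR with a reused counter, both messages share the same keystream S_i, so C_i ⊕ C'_i = P_i ⊕ P'_i and thus P'_i = P_i ⊕ C_i ⊕ C'_i.
P'[1]: 0B ⊕ 52 ⊕ 51 = 08.
P'[2]: C4 ⊕ 1C ⊕ 6E = B6.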